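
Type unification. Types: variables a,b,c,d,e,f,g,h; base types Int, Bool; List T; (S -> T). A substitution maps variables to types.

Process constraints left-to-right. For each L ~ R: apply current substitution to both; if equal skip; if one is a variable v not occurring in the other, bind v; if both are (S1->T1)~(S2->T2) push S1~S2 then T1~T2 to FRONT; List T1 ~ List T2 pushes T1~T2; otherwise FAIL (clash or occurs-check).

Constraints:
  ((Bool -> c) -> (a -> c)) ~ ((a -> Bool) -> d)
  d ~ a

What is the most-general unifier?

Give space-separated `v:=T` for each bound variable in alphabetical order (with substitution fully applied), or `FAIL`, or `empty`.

step 1: unify ((Bool -> c) -> (a -> c)) ~ ((a -> Bool) -> d)  [subst: {-} | 1 pending]
  -> decompose arrow: push (Bool -> c)~(a -> Bool), (a -> c)~d
step 2: unify (Bool -> c) ~ (a -> Bool)  [subst: {-} | 2 pending]
  -> decompose arrow: push Bool~a, c~Bool
step 3: unify Bool ~ a  [subst: {-} | 3 pending]
  bind a := Bool
step 4: unify c ~ Bool  [subst: {a:=Bool} | 2 pending]
  bind c := Bool
step 5: unify (Bool -> Bool) ~ d  [subst: {a:=Bool, c:=Bool} | 1 pending]
  bind d := (Bool -> Bool)
step 6: unify (Bool -> Bool) ~ Bool  [subst: {a:=Bool, c:=Bool, d:=(Bool -> Bool)} | 0 pending]
  clash: (Bool -> Bool) vs Bool

Answer: FAIL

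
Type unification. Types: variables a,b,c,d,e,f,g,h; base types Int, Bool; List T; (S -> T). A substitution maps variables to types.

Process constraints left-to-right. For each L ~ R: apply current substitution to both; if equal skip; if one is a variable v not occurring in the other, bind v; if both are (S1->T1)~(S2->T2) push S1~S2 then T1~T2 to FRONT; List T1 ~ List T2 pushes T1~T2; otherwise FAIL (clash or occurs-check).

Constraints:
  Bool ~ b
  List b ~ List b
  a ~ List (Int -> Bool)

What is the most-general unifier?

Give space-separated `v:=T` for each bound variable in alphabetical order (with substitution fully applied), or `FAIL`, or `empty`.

step 1: unify Bool ~ b  [subst: {-} | 2 pending]
  bind b := Bool
step 2: unify List Bool ~ List Bool  [subst: {b:=Bool} | 1 pending]
  -> identical, skip
step 3: unify a ~ List (Int -> Bool)  [subst: {b:=Bool} | 0 pending]
  bind a := List (Int -> Bool)

Answer: a:=List (Int -> Bool) b:=Bool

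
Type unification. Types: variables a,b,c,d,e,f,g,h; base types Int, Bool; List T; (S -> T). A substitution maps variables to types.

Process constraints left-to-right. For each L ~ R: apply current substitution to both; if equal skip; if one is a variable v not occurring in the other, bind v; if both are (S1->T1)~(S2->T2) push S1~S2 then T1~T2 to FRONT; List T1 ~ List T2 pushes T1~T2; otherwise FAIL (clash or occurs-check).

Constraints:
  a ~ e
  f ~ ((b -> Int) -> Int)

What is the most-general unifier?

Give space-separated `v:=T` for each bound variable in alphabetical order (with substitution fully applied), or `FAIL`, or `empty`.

step 1: unify a ~ e  [subst: {-} | 1 pending]
  bind a := e
step 2: unify f ~ ((b -> Int) -> Int)  [subst: {a:=e} | 0 pending]
  bind f := ((b -> Int) -> Int)

Answer: a:=e f:=((b -> Int) -> Int)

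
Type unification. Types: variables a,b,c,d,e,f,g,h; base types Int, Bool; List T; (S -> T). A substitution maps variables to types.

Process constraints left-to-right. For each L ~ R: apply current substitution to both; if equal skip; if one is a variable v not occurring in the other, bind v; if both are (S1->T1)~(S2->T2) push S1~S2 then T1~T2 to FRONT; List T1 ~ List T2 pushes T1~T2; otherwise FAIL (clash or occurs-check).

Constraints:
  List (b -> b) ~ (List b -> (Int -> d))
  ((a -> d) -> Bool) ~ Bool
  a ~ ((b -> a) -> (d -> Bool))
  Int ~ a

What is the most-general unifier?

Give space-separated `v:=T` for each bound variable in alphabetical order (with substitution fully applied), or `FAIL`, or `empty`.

step 1: unify List (b -> b) ~ (List b -> (Int -> d))  [subst: {-} | 3 pending]
  clash: List (b -> b) vs (List b -> (Int -> d))

Answer: FAIL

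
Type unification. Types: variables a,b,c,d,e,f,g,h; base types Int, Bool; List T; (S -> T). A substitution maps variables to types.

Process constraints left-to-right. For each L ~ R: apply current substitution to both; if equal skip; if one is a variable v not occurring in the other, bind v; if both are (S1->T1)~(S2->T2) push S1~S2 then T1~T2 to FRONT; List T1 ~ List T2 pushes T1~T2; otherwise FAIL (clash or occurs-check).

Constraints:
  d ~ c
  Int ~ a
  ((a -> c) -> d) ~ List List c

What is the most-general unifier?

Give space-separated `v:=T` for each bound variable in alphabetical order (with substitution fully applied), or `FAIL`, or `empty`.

step 1: unify d ~ c  [subst: {-} | 2 pending]
  bind d := c
step 2: unify Int ~ a  [subst: {d:=c} | 1 pending]
  bind a := Int
step 3: unify ((Int -> c) -> c) ~ List List c  [subst: {d:=c, a:=Int} | 0 pending]
  clash: ((Int -> c) -> c) vs List List c

Answer: FAIL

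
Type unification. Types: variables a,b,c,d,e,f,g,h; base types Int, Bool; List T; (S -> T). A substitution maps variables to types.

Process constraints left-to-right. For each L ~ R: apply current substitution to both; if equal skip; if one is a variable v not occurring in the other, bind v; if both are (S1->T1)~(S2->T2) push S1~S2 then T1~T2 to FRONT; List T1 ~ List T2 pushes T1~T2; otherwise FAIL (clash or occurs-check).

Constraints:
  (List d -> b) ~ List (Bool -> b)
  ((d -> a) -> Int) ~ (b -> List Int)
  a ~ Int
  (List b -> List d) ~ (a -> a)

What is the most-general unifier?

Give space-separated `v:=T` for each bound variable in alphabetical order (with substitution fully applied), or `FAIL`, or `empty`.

step 1: unify (List d -> b) ~ List (Bool -> b)  [subst: {-} | 3 pending]
  clash: (List d -> b) vs List (Bool -> b)

Answer: FAIL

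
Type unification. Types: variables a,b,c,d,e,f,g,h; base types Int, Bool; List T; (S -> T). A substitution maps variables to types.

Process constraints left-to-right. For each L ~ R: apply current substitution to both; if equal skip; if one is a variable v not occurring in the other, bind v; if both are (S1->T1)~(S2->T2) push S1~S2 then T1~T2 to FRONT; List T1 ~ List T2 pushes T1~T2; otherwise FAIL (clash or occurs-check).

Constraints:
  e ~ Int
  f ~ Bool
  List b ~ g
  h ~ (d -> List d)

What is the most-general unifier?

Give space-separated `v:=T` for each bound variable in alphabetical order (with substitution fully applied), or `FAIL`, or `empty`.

step 1: unify e ~ Int  [subst: {-} | 3 pending]
  bind e := Int
step 2: unify f ~ Bool  [subst: {e:=Int} | 2 pending]
  bind f := Bool
step 3: unify List b ~ g  [subst: {e:=Int, f:=Bool} | 1 pending]
  bind g := List b
step 4: unify h ~ (d -> List d)  [subst: {e:=Int, f:=Bool, g:=List b} | 0 pending]
  bind h := (d -> List d)

Answer: e:=Int f:=Bool g:=List b h:=(d -> List d)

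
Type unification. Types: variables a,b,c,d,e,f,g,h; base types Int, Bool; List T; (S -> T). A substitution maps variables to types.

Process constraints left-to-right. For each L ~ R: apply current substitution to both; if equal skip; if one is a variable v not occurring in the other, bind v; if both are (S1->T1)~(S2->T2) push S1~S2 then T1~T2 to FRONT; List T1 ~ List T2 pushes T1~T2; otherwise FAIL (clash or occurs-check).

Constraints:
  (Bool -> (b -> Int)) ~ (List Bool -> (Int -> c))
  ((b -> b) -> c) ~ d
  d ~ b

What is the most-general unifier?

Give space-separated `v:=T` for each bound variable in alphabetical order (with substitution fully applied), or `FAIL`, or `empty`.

step 1: unify (Bool -> (b -> Int)) ~ (List Bool -> (Int -> c))  [subst: {-} | 2 pending]
  -> decompose arrow: push Bool~List Bool, (b -> Int)~(Int -> c)
step 2: unify Bool ~ List Bool  [subst: {-} | 3 pending]
  clash: Bool vs List Bool

Answer: FAIL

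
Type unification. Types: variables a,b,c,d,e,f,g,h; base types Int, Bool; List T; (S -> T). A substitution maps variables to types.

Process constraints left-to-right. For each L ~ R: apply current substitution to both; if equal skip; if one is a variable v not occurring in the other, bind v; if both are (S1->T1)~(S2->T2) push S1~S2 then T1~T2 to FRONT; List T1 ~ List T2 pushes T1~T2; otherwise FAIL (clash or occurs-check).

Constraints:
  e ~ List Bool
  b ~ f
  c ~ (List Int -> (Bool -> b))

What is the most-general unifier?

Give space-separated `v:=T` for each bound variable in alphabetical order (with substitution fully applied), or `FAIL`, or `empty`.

Answer: b:=f c:=(List Int -> (Bool -> f)) e:=List Bool

Derivation:
step 1: unify e ~ List Bool  [subst: {-} | 2 pending]
  bind e := List Bool
step 2: unify b ~ f  [subst: {e:=List Bool} | 1 pending]
  bind b := f
step 3: unify c ~ (List Int -> (Bool -> f))  [subst: {e:=List Bool, b:=f} | 0 pending]
  bind c := (List Int -> (Bool -> f))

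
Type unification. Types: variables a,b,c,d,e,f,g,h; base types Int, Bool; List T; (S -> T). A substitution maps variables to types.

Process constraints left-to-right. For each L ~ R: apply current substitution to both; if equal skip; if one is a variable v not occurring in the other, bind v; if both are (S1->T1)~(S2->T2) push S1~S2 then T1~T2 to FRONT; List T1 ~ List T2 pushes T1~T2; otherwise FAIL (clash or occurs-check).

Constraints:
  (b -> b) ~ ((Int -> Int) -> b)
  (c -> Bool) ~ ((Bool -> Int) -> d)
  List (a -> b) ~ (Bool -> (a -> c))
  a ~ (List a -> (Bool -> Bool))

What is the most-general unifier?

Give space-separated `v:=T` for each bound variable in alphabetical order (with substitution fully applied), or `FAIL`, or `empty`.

Answer: FAIL

Derivation:
step 1: unify (b -> b) ~ ((Int -> Int) -> b)  [subst: {-} | 3 pending]
  -> decompose arrow: push b~(Int -> Int), b~b
step 2: unify b ~ (Int -> Int)  [subst: {-} | 4 pending]
  bind b := (Int -> Int)
step 3: unify (Int -> Int) ~ (Int -> Int)  [subst: {b:=(Int -> Int)} | 3 pending]
  -> identical, skip
step 4: unify (c -> Bool) ~ ((Bool -> Int) -> d)  [subst: {b:=(Int -> Int)} | 2 pending]
  -> decompose arrow: push c~(Bool -> Int), Bool~d
step 5: unify c ~ (Bool -> Int)  [subst: {b:=(Int -> Int)} | 3 pending]
  bind c := (Bool -> Int)
step 6: unify Bool ~ d  [subst: {b:=(Int -> Int), c:=(Bool -> Int)} | 2 pending]
  bind d := Bool
step 7: unify List (a -> (Int -> Int)) ~ (Bool -> (a -> (Bool -> Int)))  [subst: {b:=(Int -> Int), c:=(Bool -> Int), d:=Bool} | 1 pending]
  clash: List (a -> (Int -> Int)) vs (Bool -> (a -> (Bool -> Int)))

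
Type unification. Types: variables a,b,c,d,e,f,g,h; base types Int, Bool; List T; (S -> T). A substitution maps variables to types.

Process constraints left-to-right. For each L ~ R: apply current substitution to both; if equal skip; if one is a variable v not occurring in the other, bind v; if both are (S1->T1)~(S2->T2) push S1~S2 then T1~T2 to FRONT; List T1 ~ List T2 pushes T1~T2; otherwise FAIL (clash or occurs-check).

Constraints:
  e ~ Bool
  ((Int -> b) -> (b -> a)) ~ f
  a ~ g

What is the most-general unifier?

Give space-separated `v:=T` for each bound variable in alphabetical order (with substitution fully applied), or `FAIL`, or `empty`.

step 1: unify e ~ Bool  [subst: {-} | 2 pending]
  bind e := Bool
step 2: unify ((Int -> b) -> (b -> a)) ~ f  [subst: {e:=Bool} | 1 pending]
  bind f := ((Int -> b) -> (b -> a))
step 3: unify a ~ g  [subst: {e:=Bool, f:=((Int -> b) -> (b -> a))} | 0 pending]
  bind a := g

Answer: a:=g e:=Bool f:=((Int -> b) -> (b -> g))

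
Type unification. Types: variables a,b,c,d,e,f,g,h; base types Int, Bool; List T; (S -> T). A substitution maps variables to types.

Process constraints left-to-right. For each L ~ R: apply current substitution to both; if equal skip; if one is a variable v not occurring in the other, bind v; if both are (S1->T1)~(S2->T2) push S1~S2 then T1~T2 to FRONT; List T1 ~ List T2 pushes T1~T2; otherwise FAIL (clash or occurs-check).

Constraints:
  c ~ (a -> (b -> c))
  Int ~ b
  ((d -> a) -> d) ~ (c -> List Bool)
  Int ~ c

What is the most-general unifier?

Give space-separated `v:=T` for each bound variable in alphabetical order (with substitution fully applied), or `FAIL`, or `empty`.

Answer: FAIL

Derivation:
step 1: unify c ~ (a -> (b -> c))  [subst: {-} | 3 pending]
  occurs-check fail: c in (a -> (b -> c))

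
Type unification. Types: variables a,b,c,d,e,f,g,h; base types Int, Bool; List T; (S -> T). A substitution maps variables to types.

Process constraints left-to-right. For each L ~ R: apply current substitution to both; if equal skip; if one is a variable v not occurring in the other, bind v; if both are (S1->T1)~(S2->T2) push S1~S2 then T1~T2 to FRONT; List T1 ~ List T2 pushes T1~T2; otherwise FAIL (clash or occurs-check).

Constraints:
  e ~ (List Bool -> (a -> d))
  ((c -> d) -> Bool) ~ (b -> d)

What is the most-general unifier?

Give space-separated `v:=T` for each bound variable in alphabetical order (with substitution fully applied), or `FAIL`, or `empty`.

step 1: unify e ~ (List Bool -> (a -> d))  [subst: {-} | 1 pending]
  bind e := (List Bool -> (a -> d))
step 2: unify ((c -> d) -> Bool) ~ (b -> d)  [subst: {e:=(List Bool -> (a -> d))} | 0 pending]
  -> decompose arrow: push (c -> d)~b, Bool~d
step 3: unify (c -> d) ~ b  [subst: {e:=(List Bool -> (a -> d))} | 1 pending]
  bind b := (c -> d)
step 4: unify Bool ~ d  [subst: {e:=(List Bool -> (a -> d)), b:=(c -> d)} | 0 pending]
  bind d := Bool

Answer: b:=(c -> Bool) d:=Bool e:=(List Bool -> (a -> Bool))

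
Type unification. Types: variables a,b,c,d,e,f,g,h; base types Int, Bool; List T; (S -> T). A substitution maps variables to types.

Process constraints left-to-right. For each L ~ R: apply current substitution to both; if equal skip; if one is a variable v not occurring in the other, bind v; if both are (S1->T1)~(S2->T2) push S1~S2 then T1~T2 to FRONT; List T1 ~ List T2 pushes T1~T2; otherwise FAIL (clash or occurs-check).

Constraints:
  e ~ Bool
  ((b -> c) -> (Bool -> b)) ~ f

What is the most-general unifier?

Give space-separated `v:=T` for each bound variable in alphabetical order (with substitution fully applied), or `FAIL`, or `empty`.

Answer: e:=Bool f:=((b -> c) -> (Bool -> b))

Derivation:
step 1: unify e ~ Bool  [subst: {-} | 1 pending]
  bind e := Bool
step 2: unify ((b -> c) -> (Bool -> b)) ~ f  [subst: {e:=Bool} | 0 pending]
  bind f := ((b -> c) -> (Bool -> b))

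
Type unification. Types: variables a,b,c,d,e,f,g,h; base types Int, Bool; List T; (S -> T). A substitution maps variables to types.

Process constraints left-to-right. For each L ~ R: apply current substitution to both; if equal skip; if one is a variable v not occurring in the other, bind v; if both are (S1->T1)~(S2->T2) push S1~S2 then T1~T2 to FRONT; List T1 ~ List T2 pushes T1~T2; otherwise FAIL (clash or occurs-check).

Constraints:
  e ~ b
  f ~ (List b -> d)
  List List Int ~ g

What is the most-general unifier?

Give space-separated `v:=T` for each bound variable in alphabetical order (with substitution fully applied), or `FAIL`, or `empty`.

step 1: unify e ~ b  [subst: {-} | 2 pending]
  bind e := b
step 2: unify f ~ (List b -> d)  [subst: {e:=b} | 1 pending]
  bind f := (List b -> d)
step 3: unify List List Int ~ g  [subst: {e:=b, f:=(List b -> d)} | 0 pending]
  bind g := List List Int

Answer: e:=b f:=(List b -> d) g:=List List Int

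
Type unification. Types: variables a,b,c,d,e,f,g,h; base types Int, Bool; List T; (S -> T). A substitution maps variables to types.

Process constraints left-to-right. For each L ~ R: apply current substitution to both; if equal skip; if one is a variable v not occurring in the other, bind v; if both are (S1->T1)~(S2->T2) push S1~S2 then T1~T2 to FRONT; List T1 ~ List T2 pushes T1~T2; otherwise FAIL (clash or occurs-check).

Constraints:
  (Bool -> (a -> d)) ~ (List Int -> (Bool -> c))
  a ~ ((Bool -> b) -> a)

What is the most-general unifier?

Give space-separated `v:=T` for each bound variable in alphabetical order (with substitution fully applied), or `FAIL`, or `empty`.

step 1: unify (Bool -> (a -> d)) ~ (List Int -> (Bool -> c))  [subst: {-} | 1 pending]
  -> decompose arrow: push Bool~List Int, (a -> d)~(Bool -> c)
step 2: unify Bool ~ List Int  [subst: {-} | 2 pending]
  clash: Bool vs List Int

Answer: FAIL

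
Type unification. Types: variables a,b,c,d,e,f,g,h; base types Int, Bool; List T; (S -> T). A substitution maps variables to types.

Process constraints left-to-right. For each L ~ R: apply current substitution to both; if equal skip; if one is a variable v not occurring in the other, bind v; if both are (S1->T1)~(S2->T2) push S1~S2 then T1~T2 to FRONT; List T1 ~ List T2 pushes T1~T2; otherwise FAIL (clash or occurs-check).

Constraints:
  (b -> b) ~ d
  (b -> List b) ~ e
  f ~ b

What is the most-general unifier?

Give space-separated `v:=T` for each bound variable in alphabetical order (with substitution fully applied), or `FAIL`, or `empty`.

Answer: d:=(b -> b) e:=(b -> List b) f:=b

Derivation:
step 1: unify (b -> b) ~ d  [subst: {-} | 2 pending]
  bind d := (b -> b)
step 2: unify (b -> List b) ~ e  [subst: {d:=(b -> b)} | 1 pending]
  bind e := (b -> List b)
step 3: unify f ~ b  [subst: {d:=(b -> b), e:=(b -> List b)} | 0 pending]
  bind f := b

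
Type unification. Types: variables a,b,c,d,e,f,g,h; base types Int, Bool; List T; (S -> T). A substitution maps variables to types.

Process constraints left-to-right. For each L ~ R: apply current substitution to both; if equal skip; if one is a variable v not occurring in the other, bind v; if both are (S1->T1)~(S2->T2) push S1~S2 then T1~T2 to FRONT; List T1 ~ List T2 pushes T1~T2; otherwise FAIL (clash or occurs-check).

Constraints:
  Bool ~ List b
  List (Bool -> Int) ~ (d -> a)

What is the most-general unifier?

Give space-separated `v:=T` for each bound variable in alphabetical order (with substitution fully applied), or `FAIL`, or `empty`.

step 1: unify Bool ~ List b  [subst: {-} | 1 pending]
  clash: Bool vs List b

Answer: FAIL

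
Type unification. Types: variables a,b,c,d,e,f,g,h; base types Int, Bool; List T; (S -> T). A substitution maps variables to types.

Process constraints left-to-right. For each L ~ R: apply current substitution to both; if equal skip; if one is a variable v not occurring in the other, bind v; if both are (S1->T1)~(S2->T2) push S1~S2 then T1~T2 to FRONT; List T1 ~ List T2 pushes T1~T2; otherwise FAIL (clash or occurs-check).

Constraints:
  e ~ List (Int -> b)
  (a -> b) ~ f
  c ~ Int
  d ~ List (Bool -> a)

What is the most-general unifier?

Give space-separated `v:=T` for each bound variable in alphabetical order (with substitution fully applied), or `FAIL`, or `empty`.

Answer: c:=Int d:=List (Bool -> a) e:=List (Int -> b) f:=(a -> b)

Derivation:
step 1: unify e ~ List (Int -> b)  [subst: {-} | 3 pending]
  bind e := List (Int -> b)
step 2: unify (a -> b) ~ f  [subst: {e:=List (Int -> b)} | 2 pending]
  bind f := (a -> b)
step 3: unify c ~ Int  [subst: {e:=List (Int -> b), f:=(a -> b)} | 1 pending]
  bind c := Int
step 4: unify d ~ List (Bool -> a)  [subst: {e:=List (Int -> b), f:=(a -> b), c:=Int} | 0 pending]
  bind d := List (Bool -> a)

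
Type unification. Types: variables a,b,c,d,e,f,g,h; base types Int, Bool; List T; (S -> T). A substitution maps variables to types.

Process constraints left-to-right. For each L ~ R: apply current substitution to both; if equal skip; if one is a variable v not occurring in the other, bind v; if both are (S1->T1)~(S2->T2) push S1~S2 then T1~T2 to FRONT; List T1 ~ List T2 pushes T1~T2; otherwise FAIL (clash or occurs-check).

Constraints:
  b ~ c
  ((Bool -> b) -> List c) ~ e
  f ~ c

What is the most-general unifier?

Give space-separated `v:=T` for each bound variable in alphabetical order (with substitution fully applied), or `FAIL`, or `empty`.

step 1: unify b ~ c  [subst: {-} | 2 pending]
  bind b := c
step 2: unify ((Bool -> c) -> List c) ~ e  [subst: {b:=c} | 1 pending]
  bind e := ((Bool -> c) -> List c)
step 3: unify f ~ c  [subst: {b:=c, e:=((Bool -> c) -> List c)} | 0 pending]
  bind f := c

Answer: b:=c e:=((Bool -> c) -> List c) f:=c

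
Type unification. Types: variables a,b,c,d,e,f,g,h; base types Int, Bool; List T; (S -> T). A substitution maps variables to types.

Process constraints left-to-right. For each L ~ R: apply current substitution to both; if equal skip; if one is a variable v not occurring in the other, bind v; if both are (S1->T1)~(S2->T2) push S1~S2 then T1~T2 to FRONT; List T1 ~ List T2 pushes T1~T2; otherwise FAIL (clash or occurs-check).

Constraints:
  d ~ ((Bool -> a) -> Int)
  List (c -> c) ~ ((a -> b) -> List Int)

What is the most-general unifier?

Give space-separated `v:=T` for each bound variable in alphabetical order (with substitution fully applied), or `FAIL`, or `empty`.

Answer: FAIL

Derivation:
step 1: unify d ~ ((Bool -> a) -> Int)  [subst: {-} | 1 pending]
  bind d := ((Bool -> a) -> Int)
step 2: unify List (c -> c) ~ ((a -> b) -> List Int)  [subst: {d:=((Bool -> a) -> Int)} | 0 pending]
  clash: List (c -> c) vs ((a -> b) -> List Int)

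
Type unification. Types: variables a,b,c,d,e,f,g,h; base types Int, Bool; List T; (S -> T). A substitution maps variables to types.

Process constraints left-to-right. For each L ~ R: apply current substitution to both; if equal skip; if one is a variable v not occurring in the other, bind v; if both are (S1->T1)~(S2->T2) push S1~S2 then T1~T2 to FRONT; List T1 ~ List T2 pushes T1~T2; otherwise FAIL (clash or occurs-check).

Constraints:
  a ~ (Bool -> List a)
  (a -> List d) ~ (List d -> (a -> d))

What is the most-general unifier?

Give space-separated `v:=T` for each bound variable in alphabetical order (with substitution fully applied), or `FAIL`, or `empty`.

step 1: unify a ~ (Bool -> List a)  [subst: {-} | 1 pending]
  occurs-check fail: a in (Bool -> List a)

Answer: FAIL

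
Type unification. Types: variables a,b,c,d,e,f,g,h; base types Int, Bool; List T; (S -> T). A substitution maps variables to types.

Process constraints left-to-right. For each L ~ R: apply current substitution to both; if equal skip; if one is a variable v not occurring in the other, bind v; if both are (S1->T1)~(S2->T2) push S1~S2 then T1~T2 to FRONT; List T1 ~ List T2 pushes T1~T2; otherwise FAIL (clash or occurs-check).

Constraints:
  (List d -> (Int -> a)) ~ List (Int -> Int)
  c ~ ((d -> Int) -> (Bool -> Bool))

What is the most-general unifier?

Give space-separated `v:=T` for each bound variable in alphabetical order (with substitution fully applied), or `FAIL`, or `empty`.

step 1: unify (List d -> (Int -> a)) ~ List (Int -> Int)  [subst: {-} | 1 pending]
  clash: (List d -> (Int -> a)) vs List (Int -> Int)

Answer: FAIL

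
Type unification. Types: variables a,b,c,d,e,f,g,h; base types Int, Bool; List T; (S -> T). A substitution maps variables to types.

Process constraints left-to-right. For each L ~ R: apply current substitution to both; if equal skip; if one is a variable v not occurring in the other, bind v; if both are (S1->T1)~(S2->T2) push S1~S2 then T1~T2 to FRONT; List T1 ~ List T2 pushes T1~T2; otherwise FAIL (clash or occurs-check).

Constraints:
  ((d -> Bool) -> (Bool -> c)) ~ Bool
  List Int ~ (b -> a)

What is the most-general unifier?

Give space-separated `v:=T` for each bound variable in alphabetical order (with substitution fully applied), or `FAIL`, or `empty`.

step 1: unify ((d -> Bool) -> (Bool -> c)) ~ Bool  [subst: {-} | 1 pending]
  clash: ((d -> Bool) -> (Bool -> c)) vs Bool

Answer: FAIL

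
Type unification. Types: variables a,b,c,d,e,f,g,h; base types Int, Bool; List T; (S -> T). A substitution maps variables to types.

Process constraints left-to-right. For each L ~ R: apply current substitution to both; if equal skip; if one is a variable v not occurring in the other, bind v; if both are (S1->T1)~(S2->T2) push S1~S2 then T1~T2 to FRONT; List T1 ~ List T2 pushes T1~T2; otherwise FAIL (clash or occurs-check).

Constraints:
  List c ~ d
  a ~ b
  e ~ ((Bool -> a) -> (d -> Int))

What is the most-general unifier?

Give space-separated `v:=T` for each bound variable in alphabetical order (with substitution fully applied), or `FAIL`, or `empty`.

step 1: unify List c ~ d  [subst: {-} | 2 pending]
  bind d := List c
step 2: unify a ~ b  [subst: {d:=List c} | 1 pending]
  bind a := b
step 3: unify e ~ ((Bool -> b) -> (List c -> Int))  [subst: {d:=List c, a:=b} | 0 pending]
  bind e := ((Bool -> b) -> (List c -> Int))

Answer: a:=b d:=List c e:=((Bool -> b) -> (List c -> Int))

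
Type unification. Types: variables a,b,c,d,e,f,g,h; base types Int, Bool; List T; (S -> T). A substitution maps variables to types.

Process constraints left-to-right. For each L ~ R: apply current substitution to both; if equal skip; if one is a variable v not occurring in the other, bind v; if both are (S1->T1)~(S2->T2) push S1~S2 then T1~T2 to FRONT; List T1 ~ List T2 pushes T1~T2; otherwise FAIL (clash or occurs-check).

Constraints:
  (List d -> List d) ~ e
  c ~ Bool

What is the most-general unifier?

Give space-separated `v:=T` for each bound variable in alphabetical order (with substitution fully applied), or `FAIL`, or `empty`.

Answer: c:=Bool e:=(List d -> List d)

Derivation:
step 1: unify (List d -> List d) ~ e  [subst: {-} | 1 pending]
  bind e := (List d -> List d)
step 2: unify c ~ Bool  [subst: {e:=(List d -> List d)} | 0 pending]
  bind c := Bool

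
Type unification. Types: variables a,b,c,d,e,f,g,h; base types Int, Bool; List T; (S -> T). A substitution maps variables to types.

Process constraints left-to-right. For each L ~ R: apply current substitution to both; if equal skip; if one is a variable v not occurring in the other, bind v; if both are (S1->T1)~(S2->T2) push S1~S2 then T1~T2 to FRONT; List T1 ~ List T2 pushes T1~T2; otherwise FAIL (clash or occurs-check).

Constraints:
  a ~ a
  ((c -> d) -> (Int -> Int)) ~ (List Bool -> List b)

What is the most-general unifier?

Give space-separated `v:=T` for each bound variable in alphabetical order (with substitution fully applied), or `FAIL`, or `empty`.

Answer: FAIL

Derivation:
step 1: unify a ~ a  [subst: {-} | 1 pending]
  -> identical, skip
step 2: unify ((c -> d) -> (Int -> Int)) ~ (List Bool -> List b)  [subst: {-} | 0 pending]
  -> decompose arrow: push (c -> d)~List Bool, (Int -> Int)~List b
step 3: unify (c -> d) ~ List Bool  [subst: {-} | 1 pending]
  clash: (c -> d) vs List Bool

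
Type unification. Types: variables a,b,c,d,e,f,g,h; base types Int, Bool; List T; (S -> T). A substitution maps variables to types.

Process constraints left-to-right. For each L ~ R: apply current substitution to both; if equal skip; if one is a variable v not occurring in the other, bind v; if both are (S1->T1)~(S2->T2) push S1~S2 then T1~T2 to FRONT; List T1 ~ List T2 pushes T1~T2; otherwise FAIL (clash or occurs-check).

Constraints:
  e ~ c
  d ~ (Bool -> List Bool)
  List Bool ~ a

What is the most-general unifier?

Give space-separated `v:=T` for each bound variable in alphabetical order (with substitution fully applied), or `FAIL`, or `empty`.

Answer: a:=List Bool d:=(Bool -> List Bool) e:=c

Derivation:
step 1: unify e ~ c  [subst: {-} | 2 pending]
  bind e := c
step 2: unify d ~ (Bool -> List Bool)  [subst: {e:=c} | 1 pending]
  bind d := (Bool -> List Bool)
step 3: unify List Bool ~ a  [subst: {e:=c, d:=(Bool -> List Bool)} | 0 pending]
  bind a := List Bool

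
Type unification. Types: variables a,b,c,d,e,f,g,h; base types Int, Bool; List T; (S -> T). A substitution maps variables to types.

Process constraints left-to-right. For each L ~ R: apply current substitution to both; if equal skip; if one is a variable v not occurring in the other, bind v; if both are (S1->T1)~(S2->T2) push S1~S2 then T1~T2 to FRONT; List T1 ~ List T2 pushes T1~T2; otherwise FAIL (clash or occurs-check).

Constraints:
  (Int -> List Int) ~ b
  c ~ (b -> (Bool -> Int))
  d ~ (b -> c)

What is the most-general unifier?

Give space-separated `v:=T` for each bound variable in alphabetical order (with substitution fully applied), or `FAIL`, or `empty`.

step 1: unify (Int -> List Int) ~ b  [subst: {-} | 2 pending]
  bind b := (Int -> List Int)
step 2: unify c ~ ((Int -> List Int) -> (Bool -> Int))  [subst: {b:=(Int -> List Int)} | 1 pending]
  bind c := ((Int -> List Int) -> (Bool -> Int))
step 3: unify d ~ ((Int -> List Int) -> ((Int -> List Int) -> (Bool -> Int)))  [subst: {b:=(Int -> List Int), c:=((Int -> List Int) -> (Bool -> Int))} | 0 pending]
  bind d := ((Int -> List Int) -> ((Int -> List Int) -> (Bool -> Int)))

Answer: b:=(Int -> List Int) c:=((Int -> List Int) -> (Bool -> Int)) d:=((Int -> List Int) -> ((Int -> List Int) -> (Bool -> Int)))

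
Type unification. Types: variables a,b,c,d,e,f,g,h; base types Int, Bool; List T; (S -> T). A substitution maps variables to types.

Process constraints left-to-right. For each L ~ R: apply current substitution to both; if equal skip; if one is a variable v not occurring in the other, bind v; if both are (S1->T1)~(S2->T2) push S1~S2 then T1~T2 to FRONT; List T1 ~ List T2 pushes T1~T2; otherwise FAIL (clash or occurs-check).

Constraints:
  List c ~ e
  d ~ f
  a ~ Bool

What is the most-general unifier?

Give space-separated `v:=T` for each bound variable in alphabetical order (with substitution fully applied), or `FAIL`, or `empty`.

Answer: a:=Bool d:=f e:=List c

Derivation:
step 1: unify List c ~ e  [subst: {-} | 2 pending]
  bind e := List c
step 2: unify d ~ f  [subst: {e:=List c} | 1 pending]
  bind d := f
step 3: unify a ~ Bool  [subst: {e:=List c, d:=f} | 0 pending]
  bind a := Bool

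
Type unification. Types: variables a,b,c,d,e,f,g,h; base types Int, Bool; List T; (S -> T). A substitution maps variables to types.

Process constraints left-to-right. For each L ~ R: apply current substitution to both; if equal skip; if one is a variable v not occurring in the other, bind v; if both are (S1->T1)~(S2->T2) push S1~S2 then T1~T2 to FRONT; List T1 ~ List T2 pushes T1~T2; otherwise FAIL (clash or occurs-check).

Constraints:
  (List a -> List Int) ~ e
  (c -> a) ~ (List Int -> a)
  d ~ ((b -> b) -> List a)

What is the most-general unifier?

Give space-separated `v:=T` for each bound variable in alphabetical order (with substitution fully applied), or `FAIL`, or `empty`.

Answer: c:=List Int d:=((b -> b) -> List a) e:=(List a -> List Int)

Derivation:
step 1: unify (List a -> List Int) ~ e  [subst: {-} | 2 pending]
  bind e := (List a -> List Int)
step 2: unify (c -> a) ~ (List Int -> a)  [subst: {e:=(List a -> List Int)} | 1 pending]
  -> decompose arrow: push c~List Int, a~a
step 3: unify c ~ List Int  [subst: {e:=(List a -> List Int)} | 2 pending]
  bind c := List Int
step 4: unify a ~ a  [subst: {e:=(List a -> List Int), c:=List Int} | 1 pending]
  -> identical, skip
step 5: unify d ~ ((b -> b) -> List a)  [subst: {e:=(List a -> List Int), c:=List Int} | 0 pending]
  bind d := ((b -> b) -> List a)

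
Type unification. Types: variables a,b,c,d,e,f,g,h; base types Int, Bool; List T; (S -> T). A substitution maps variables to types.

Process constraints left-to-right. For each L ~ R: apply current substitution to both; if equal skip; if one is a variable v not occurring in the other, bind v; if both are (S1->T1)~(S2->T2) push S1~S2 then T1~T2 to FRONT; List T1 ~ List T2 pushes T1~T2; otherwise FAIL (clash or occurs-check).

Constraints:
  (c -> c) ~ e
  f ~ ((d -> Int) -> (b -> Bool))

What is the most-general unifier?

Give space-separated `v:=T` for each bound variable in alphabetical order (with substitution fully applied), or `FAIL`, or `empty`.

step 1: unify (c -> c) ~ e  [subst: {-} | 1 pending]
  bind e := (c -> c)
step 2: unify f ~ ((d -> Int) -> (b -> Bool))  [subst: {e:=(c -> c)} | 0 pending]
  bind f := ((d -> Int) -> (b -> Bool))

Answer: e:=(c -> c) f:=((d -> Int) -> (b -> Bool))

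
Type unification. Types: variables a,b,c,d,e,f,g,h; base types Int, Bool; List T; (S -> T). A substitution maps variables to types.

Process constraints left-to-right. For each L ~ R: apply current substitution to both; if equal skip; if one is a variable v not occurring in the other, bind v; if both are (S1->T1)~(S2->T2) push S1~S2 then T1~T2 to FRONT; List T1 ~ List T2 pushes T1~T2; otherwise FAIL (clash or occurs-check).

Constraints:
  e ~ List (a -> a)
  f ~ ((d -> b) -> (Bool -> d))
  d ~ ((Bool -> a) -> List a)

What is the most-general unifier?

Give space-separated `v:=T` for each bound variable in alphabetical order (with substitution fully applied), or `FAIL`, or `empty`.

step 1: unify e ~ List (a -> a)  [subst: {-} | 2 pending]
  bind e := List (a -> a)
step 2: unify f ~ ((d -> b) -> (Bool -> d))  [subst: {e:=List (a -> a)} | 1 pending]
  bind f := ((d -> b) -> (Bool -> d))
step 3: unify d ~ ((Bool -> a) -> List a)  [subst: {e:=List (a -> a), f:=((d -> b) -> (Bool -> d))} | 0 pending]
  bind d := ((Bool -> a) -> List a)

Answer: d:=((Bool -> a) -> List a) e:=List (a -> a) f:=((((Bool -> a) -> List a) -> b) -> (Bool -> ((Bool -> a) -> List a)))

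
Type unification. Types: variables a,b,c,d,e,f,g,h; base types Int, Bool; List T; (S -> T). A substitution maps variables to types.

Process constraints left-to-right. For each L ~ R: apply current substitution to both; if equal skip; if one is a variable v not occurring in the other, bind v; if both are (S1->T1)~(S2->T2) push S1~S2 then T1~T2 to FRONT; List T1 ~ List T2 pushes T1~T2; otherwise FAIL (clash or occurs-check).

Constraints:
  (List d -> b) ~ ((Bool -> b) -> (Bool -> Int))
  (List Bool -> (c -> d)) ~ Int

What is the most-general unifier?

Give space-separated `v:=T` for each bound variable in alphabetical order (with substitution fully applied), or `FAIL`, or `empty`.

Answer: FAIL

Derivation:
step 1: unify (List d -> b) ~ ((Bool -> b) -> (Bool -> Int))  [subst: {-} | 1 pending]
  -> decompose arrow: push List d~(Bool -> b), b~(Bool -> Int)
step 2: unify List d ~ (Bool -> b)  [subst: {-} | 2 pending]
  clash: List d vs (Bool -> b)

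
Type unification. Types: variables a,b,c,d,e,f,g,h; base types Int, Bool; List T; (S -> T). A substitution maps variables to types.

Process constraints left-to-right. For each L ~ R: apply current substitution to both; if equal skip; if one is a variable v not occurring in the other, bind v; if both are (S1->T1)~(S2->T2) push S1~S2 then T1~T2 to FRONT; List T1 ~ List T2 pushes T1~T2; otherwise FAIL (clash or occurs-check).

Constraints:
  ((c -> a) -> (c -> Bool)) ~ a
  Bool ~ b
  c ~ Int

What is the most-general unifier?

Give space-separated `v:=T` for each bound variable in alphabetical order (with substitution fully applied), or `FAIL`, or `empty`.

step 1: unify ((c -> a) -> (c -> Bool)) ~ a  [subst: {-} | 2 pending]
  occurs-check fail

Answer: FAIL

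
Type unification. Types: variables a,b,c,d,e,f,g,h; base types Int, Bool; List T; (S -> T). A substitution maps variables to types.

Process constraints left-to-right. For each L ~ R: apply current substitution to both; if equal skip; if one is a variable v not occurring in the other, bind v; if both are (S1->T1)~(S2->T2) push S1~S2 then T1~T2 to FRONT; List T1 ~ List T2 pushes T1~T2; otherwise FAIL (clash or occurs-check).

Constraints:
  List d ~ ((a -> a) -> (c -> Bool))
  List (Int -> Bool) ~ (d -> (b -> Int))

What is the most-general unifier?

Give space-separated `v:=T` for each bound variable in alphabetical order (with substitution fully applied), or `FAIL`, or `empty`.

step 1: unify List d ~ ((a -> a) -> (c -> Bool))  [subst: {-} | 1 pending]
  clash: List d vs ((a -> a) -> (c -> Bool))

Answer: FAIL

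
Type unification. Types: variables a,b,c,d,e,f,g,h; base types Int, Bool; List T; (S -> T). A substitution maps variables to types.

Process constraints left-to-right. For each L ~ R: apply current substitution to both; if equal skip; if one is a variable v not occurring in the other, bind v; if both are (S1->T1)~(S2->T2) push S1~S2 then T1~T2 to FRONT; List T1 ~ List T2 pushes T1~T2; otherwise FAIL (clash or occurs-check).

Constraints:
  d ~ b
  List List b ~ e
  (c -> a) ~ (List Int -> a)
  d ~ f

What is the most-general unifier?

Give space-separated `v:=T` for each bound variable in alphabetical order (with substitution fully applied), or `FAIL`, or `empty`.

step 1: unify d ~ b  [subst: {-} | 3 pending]
  bind d := b
step 2: unify List List b ~ e  [subst: {d:=b} | 2 pending]
  bind e := List List b
step 3: unify (c -> a) ~ (List Int -> a)  [subst: {d:=b, e:=List List b} | 1 pending]
  -> decompose arrow: push c~List Int, a~a
step 4: unify c ~ List Int  [subst: {d:=b, e:=List List b} | 2 pending]
  bind c := List Int
step 5: unify a ~ a  [subst: {d:=b, e:=List List b, c:=List Int} | 1 pending]
  -> identical, skip
step 6: unify b ~ f  [subst: {d:=b, e:=List List b, c:=List Int} | 0 pending]
  bind b := f

Answer: b:=f c:=List Int d:=f e:=List List f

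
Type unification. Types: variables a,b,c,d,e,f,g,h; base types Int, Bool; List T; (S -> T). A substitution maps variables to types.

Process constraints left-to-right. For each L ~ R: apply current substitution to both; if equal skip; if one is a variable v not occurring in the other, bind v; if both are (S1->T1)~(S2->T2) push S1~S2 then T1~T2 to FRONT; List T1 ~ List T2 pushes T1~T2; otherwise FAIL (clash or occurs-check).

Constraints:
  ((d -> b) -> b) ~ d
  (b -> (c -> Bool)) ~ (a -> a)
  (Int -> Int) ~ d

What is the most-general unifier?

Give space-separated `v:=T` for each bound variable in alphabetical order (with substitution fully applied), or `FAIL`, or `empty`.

step 1: unify ((d -> b) -> b) ~ d  [subst: {-} | 2 pending]
  occurs-check fail

Answer: FAIL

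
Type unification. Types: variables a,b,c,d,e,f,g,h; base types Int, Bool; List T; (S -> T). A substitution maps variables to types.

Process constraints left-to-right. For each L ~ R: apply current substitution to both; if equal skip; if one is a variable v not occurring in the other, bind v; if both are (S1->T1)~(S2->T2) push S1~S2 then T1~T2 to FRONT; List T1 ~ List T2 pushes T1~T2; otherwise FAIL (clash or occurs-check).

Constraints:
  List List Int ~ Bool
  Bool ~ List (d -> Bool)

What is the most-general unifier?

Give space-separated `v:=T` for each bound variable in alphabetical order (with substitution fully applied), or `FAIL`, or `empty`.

Answer: FAIL

Derivation:
step 1: unify List List Int ~ Bool  [subst: {-} | 1 pending]
  clash: List List Int vs Bool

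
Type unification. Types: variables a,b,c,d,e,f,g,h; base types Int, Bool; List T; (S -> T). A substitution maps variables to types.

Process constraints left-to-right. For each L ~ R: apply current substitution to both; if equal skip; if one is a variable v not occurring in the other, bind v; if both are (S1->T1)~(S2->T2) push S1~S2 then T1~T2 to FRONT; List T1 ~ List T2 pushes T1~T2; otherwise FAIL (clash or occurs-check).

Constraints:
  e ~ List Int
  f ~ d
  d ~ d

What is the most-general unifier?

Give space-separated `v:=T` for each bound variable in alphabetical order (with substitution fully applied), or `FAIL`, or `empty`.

Answer: e:=List Int f:=d

Derivation:
step 1: unify e ~ List Int  [subst: {-} | 2 pending]
  bind e := List Int
step 2: unify f ~ d  [subst: {e:=List Int} | 1 pending]
  bind f := d
step 3: unify d ~ d  [subst: {e:=List Int, f:=d} | 0 pending]
  -> identical, skip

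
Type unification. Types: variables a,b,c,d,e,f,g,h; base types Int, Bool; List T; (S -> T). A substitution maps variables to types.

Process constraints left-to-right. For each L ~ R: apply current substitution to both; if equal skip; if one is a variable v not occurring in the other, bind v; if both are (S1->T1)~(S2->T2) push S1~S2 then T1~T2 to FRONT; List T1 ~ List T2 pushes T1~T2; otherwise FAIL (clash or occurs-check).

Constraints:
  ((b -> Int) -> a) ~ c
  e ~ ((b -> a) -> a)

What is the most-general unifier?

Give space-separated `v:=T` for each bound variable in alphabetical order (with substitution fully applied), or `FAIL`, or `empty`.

Answer: c:=((b -> Int) -> a) e:=((b -> a) -> a)

Derivation:
step 1: unify ((b -> Int) -> a) ~ c  [subst: {-} | 1 pending]
  bind c := ((b -> Int) -> a)
step 2: unify e ~ ((b -> a) -> a)  [subst: {c:=((b -> Int) -> a)} | 0 pending]
  bind e := ((b -> a) -> a)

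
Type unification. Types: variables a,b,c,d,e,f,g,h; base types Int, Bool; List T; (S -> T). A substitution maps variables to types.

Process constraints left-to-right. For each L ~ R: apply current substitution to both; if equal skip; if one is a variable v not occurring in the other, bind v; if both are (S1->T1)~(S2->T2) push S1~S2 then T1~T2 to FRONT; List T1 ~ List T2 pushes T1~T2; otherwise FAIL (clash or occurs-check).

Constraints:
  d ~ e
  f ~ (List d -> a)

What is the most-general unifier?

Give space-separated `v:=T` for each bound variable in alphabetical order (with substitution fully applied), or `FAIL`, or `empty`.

step 1: unify d ~ e  [subst: {-} | 1 pending]
  bind d := e
step 2: unify f ~ (List e -> a)  [subst: {d:=e} | 0 pending]
  bind f := (List e -> a)

Answer: d:=e f:=(List e -> a)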